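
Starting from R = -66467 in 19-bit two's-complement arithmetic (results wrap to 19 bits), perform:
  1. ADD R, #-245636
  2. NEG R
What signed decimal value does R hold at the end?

Start: R = -66467 = 1101111110001011101.
R = -66467 + (-245636) = -312103; wraps to 212185 = 0110011110011011001
R = −(212185) = -212185 = 1001100001100100111

-212185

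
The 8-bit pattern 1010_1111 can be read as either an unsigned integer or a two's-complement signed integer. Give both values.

unsigned = 175, signed = -81

Unsigned: 10101111 = 175.
Signed: MSB=1 → 175 − 256 = -81.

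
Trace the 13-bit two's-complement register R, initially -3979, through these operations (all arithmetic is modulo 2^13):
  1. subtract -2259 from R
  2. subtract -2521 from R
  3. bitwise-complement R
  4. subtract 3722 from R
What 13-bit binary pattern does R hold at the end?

Start: R = -3979 = 1000001110101.
R = -3979 − (-2259) = -1720 = 1100101001000
R = -1720 − (-2521) = 801 = 0001100100001
R = NOT 0001100100001 = 1110011011110 = -802
R = -802 − 3722 = -4524; wraps to 3668 = 0111001010100

0111001010100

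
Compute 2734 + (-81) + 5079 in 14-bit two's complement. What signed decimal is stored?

2734 + (-81) = 2653 (00101001011101)
2653 + 5079 = 7732 (01111000110100)

7732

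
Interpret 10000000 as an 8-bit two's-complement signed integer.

-128

MSB is 1, so the value is negative.
Unsigned reading: 128. Subtract 2^8 = 256: 128 − 256 = -128.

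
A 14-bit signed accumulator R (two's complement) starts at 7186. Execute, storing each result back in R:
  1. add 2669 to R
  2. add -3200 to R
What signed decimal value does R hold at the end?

6655

Start: R = 7186 = 01110000010010.
R = 7186 + 2669 = 9855; wraps to -6529 = 10011001111111
R = -6529 + (-3200) = -9729; wraps to 6655 = 01100111111111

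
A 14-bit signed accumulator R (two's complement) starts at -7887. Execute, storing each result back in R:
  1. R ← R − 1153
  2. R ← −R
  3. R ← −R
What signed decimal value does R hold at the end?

7344

Start: R = -7887 = 10000100110001.
R = -7887 − 1153 = -9040; wraps to 7344 = 01110010110000
R = −(7344) = -7344 = 10001101010000
R = −(-7344) = 7344 = 01110010110000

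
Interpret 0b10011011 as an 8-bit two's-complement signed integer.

MSB is 1, so the value is negative.
Unsigned reading: 155. Subtract 2^8 = 256: 155 − 256 = -101.

-101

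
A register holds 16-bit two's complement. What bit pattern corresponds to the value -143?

1111111101110001

|-143| = 143 = 0000000010001111 in 16 bits.
Invert the bits: 1111111101110000. Add 1: 1111111101110001.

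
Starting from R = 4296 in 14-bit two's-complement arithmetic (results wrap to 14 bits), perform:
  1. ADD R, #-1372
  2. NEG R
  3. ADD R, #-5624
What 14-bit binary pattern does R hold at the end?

Start: R = 4296 = 01000011001000.
R = 4296 + (-1372) = 2924 = 00101101101100
R = −(2924) = -2924 = 11010010010100
R = -2924 + (-5624) = -8548; wraps to 7836 = 01111010011100

01111010011100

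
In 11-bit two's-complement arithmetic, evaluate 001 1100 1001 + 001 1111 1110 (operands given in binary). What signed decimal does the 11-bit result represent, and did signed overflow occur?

001 1100 1001 → 00111001001 = 457 (signed)
001 1111 1110 → 00111111110 = 510 (signed)
  00111001001
+ 00111111110
= 01111000111
Result 01111000111: MSB = 0 → value 967.
Both addends are non-negative and so is the stored result: no signed overflow.

967; no overflow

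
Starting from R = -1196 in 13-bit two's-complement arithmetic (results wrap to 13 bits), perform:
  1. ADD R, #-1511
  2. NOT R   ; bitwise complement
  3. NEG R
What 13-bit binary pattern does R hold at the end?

1010101101110

Start: R = -1196 = 1101101010100.
R = -1196 + (-1511) = -2707 = 1010101101101
R = NOT 1010101101101 = 0101010010010 = 2706
R = −(2706) = -2706 = 1010101101110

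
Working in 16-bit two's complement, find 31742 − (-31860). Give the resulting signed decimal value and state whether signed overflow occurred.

-1934; overflow

31742 → 0111101111111110
-31860 → 1000001110001100
Subtract via negate-and-add: invert 1000001110001100 + 1 = 0111110001110100 (i.e. 31860).
  0111101111111110
+ 0111110001110100
= 1111100001110010
Result 1111100001110010: MSB = 1 → 63602 − 65536 = -1934.
Both addends (after negating the subtrahend) are non-negative but the stored result is negative: signed overflow. The true value 31742 − (-31860) = 63602 lies outside [-32768, 32767].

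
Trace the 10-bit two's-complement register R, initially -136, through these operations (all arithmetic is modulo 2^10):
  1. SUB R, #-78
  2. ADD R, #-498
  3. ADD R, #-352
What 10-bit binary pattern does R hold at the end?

0001110100

Start: R = -136 = 1101111000.
R = -136 − (-78) = -58 = 1111000110
R = -58 + (-498) = -556; wraps to 468 = 0111010100
R = 468 + (-352) = 116 = 0001110100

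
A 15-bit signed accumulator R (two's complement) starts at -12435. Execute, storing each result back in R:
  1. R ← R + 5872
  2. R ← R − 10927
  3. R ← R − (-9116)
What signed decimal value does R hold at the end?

Start: R = -12435 = 100111101101101.
R = -12435 + 5872 = -6563 = 110011001011101
R = -6563 − 10927 = -17490; wraps to 15278 = 011101110101110
R = 15278 − (-9116) = 24394; wraps to -8374 = 101111101001010

-8374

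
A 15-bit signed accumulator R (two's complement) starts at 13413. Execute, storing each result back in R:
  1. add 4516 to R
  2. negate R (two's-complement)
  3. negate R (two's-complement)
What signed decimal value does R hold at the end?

-14839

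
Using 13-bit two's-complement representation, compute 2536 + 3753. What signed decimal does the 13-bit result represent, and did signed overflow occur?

2536 → 0100111101000
3753 → 0111010101001
  0100111101000
+ 0111010101001
= 1100010010001
Result 1100010010001: MSB = 1 → 6289 − 8192 = -1903.
Both addends are non-negative but the stored result is negative: signed overflow. The true value 2536 + 3753 = 6289 lies outside [-4096, 4095].

-1903; overflow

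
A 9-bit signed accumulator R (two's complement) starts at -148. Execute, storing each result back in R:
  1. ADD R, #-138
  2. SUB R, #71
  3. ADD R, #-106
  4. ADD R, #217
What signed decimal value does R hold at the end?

Start: R = -148 = 101101100.
R = -148 + (-138) = -286; wraps to 226 = 011100010
R = 226 − 71 = 155 = 010011011
R = 155 + (-106) = 49 = 000110001
R = 49 + 217 = 266; wraps to -246 = 100001010

-246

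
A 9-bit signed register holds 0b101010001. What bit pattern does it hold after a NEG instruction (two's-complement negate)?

010101111

Invert: 010101110. Add 1: 010101111.
Check: 101010001 = -175, 010101111 = 175.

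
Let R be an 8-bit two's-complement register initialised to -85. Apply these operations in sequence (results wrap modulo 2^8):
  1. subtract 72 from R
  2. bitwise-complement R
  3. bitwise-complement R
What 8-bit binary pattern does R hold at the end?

Start: R = -85 = 10101011.
R = -85 − 72 = -157; wraps to 99 = 01100011
R = NOT 01100011 = 10011100 = -100
R = NOT 10011100 = 01100011 = 99

01100011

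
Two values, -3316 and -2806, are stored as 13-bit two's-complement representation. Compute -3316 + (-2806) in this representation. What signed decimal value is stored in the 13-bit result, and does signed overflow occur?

2070; overflow

-3316 → 1001100001100
-2806 → 1010100001010
  1001100001100
+ 1010100001010
= 0100000010110  (discard carry-out 1)
Result 0100000010110: MSB = 0 → value 2070.
Both addends are negative but the stored result is non-negative: signed overflow. The true value -3316 + (-2806) = -6122 lies outside [-4096, 4095].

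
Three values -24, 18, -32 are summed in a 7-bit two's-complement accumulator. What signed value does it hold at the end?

-38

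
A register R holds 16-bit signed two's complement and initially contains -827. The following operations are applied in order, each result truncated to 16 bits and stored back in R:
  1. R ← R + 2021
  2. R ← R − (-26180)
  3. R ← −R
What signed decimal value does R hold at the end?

-27374

Start: R = -827 = 1111110011000101.
R = -827 + 2021 = 1194 = 0000010010101010
R = 1194 − (-26180) = 27374 = 0110101011101110
R = −(27374) = -27374 = 1001010100010010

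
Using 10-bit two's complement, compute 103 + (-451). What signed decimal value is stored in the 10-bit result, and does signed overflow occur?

-348; no overflow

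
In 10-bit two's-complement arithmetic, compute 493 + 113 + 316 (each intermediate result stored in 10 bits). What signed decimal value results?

493 + 113 = 606 → wraps to -418 (1001011110)
-418 + 316 = -102 (1110011010)

-102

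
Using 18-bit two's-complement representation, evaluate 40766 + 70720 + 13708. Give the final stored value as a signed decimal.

125194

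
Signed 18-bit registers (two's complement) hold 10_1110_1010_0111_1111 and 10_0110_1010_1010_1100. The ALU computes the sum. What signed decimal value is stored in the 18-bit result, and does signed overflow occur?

10_1110_1010_0111_1111 → 101110101001111111 = -71041 (signed)
10_0110_1010_1010_1100 → 100110101010101100 = -103764 (signed)
  101110101001111111
+ 100110101010101100
= 010101010100101011  (discard carry-out 1)
Result 010101010100101011: MSB = 0 → value 87339.
Both addends are negative but the stored result is non-negative: signed overflow. The true value -71041 + (-103764) = -174805 lies outside [-131072, 131071].

87339; overflow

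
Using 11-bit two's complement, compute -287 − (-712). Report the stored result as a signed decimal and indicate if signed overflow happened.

425; no overflow

-287 → 11011100001
-712 → 10100111000
Subtract via negate-and-add: invert 10100111000 + 1 = 01011001000 (i.e. 712).
  11011100001
+ 01011001000
= 00110101001  (discard carry-out 1)
Result 00110101001: MSB = 0 → value 425.
Addends (after negating the subtrahend) have opposite signs, so signed overflow cannot occur.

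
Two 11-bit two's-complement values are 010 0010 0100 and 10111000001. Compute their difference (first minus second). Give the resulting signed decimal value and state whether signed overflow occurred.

-925; overflow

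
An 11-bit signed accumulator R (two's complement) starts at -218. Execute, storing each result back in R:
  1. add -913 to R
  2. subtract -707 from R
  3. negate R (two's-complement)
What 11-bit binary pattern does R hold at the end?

Start: R = -218 = 11100100110.
R = -218 + (-913) = -1131; wraps to 917 = 01110010101
R = 917 − (-707) = 1624; wraps to -424 = 11001011000
R = −(-424) = 424 = 00110101000

00110101000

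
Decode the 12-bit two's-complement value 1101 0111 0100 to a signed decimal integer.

MSB is 1, so the value is negative.
Invert: 001010001011. Add 1: 001010001100 = 652. So the value is −652.

-652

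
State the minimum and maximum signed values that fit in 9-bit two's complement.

min = -256, max = 255

Minimum: −2^8 = -256.
Maximum: 2^8 − 1 = 255.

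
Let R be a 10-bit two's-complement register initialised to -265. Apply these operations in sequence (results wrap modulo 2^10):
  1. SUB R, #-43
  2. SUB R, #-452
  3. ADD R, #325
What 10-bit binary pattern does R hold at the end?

1000101011

Start: R = -265 = 1011110111.
R = -265 − (-43) = -222 = 1100100010
R = -222 − (-452) = 230 = 0011100110
R = 230 + 325 = 555; wraps to -469 = 1000101011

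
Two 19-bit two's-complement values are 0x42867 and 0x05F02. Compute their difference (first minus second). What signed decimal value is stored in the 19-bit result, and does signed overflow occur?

0x42867 = 1000010100001100111 = -251801 (signed)
0x05F02 = 0000101111100000010 = 24322 (signed)
Subtract via negate-and-add: invert 0000101111100000010 + 1 = 1111010000011111110 (i.e. -24322).
  1000010100001100111
+ 1111010000011111110
= 0111100100101100101  (discard carry-out 1)
Result 0111100100101100101: MSB = 0 → value 248165.
Both addends (after negating the subtrahend) are negative but the stored result is non-negative: signed overflow. The true value -251801 − 24322 = -276123 lies outside [-262144, 262143].

248165; overflow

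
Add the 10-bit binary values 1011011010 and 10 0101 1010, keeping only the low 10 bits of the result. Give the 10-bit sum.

0100110100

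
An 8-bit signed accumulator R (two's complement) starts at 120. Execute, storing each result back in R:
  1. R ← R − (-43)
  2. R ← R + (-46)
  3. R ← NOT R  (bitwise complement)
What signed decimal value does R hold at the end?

-118

Start: R = 120 = 01111000.
R = 120 − (-43) = 163; wraps to -93 = 10100011
R = -93 + (-46) = -139; wraps to 117 = 01110101
R = NOT 01110101 = 10001010 = -118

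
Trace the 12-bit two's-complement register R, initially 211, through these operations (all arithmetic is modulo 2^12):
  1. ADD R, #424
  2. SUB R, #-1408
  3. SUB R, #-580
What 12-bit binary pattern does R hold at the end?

101000111111

Start: R = 211 = 000011010011.
R = 211 + 424 = 635 = 001001111011
R = 635 − (-1408) = 2043 = 011111111011
R = 2043 − (-580) = 2623; wraps to -1473 = 101000111111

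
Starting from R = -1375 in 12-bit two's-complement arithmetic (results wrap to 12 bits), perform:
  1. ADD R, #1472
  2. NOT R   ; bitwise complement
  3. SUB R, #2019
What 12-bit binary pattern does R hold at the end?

011110111011

Start: R = -1375 = 101010100001.
R = -1375 + 1472 = 97 = 000001100001
R = NOT 000001100001 = 111110011110 = -98
R = -98 − 2019 = -2117; wraps to 1979 = 011110111011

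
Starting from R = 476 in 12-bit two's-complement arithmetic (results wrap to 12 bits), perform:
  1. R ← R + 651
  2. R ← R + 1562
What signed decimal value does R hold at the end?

Start: R = 476 = 000111011100.
R = 476 + 651 = 1127 = 010001100111
R = 1127 + 1562 = 2689; wraps to -1407 = 101010000001

-1407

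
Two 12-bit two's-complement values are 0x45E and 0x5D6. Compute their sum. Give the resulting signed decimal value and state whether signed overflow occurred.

0x45E = 010001011110 = 1118 (signed)
0x5D6 = 010111010110 = 1494 (signed)
  010001011110
+ 010111010110
= 101000110100
Result 101000110100: MSB = 1 → 2612 − 4096 = -1484.
Both addends are non-negative but the stored result is negative: signed overflow. The true value 1118 + 1494 = 2612 lies outside [-2048, 2047].

-1484; overflow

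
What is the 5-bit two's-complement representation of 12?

01100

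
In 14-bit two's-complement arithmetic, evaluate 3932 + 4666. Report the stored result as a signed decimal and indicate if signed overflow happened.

-7786; overflow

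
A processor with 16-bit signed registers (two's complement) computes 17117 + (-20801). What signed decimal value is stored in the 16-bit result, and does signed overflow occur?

-3684; no overflow

17117 → 0100001011011101
-20801 → 1010111010111111
  0100001011011101
+ 1010111010111111
= 1111000110011100
Result 1111000110011100: MSB = 1 → 61852 − 65536 = -3684.
Addends have opposite signs, so signed overflow cannot occur.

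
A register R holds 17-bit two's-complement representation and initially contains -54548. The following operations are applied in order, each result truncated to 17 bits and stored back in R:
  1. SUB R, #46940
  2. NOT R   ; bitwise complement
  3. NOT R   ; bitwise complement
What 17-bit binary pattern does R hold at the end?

Start: R = -54548 = 10010101011101100.
R = -54548 − 46940 = -101488; wraps to 29584 = 00111001110010000
R = NOT 00111001110010000 = 11000110001101111 = -29585
R = NOT 11000110001101111 = 00111001110010000 = 29584

00111001110010000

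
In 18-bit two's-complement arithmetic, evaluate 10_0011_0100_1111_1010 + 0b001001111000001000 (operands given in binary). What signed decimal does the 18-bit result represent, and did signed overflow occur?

-77054; no overflow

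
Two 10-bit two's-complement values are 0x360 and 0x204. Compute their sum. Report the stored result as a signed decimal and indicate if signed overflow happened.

356; overflow

0x360 = 1101100000 = -160 (signed)
0x204 = 1000000100 = -508 (signed)
  1101100000
+ 1000000100
= 0101100100  (discard carry-out 1)
Result 0101100100: MSB = 0 → value 356.
Both addends are negative but the stored result is non-negative: signed overflow. The true value -160 + (-508) = -668 lies outside [-512, 511].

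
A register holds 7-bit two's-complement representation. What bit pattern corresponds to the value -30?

|-30| = 30 = 0011110 in 7 bits.
Invert the bits: 1100001. Add 1: 1100010.

1100010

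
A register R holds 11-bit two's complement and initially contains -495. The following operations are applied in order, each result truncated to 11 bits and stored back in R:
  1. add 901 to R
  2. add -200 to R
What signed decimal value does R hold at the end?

Start: R = -495 = 11000010001.
R = -495 + 901 = 406 = 00110010110
R = 406 + (-200) = 206 = 00011001110

206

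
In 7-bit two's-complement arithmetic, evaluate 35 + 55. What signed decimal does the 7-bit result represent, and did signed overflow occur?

-38; overflow

35 → 0100011
55 → 0110111
  0100011
+ 0110111
= 1011010
Result 1011010: MSB = 1 → 90 − 128 = -38.
Both addends are non-negative but the stored result is negative: signed overflow. The true value 35 + 55 = 90 lies outside [-64, 63].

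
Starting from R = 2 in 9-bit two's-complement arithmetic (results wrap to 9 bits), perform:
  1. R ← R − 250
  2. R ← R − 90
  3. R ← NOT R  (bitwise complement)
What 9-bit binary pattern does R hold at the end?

Start: R = 2 = 000000010.
R = 2 − 250 = -248 = 100001000
R = -248 − 90 = -338; wraps to 174 = 010101110
R = NOT 010101110 = 101010001 = -175

101010001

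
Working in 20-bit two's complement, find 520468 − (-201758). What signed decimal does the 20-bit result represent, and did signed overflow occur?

520468 → 01111111000100010100
-201758 → 11001110101111100010
Subtract via negate-and-add: invert 11001110101111100010 + 1 = 00110001010000011110 (i.e. 201758).
  01111111000100010100
+ 00110001010000011110
= 10110000010100110010
Result 10110000010100110010: MSB = 1 → 722226 − 1048576 = -326350.
Both addends (after negating the subtrahend) are non-negative but the stored result is negative: signed overflow. The true value 520468 − (-201758) = 722226 lies outside [-524288, 524287].

-326350; overflow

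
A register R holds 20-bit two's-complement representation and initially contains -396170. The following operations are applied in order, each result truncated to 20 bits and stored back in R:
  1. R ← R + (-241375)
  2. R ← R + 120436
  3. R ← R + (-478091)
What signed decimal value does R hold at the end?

Start: R = -396170 = 10011111010001110110.
R = -396170 + (-241375) = -637545; wraps to 411031 = 01100100010110010111
R = 411031 + 120436 = 531467; wraps to -517109 = 10000001110000001011
R = -517109 + (-478091) = -995200; wraps to 53376 = 00001101000010000000

53376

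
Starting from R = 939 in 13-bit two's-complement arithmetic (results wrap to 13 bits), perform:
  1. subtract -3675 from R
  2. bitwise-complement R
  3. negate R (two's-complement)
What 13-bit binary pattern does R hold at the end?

1001000000111

Start: R = 939 = 0001110101011.
R = 939 − (-3675) = 4614; wraps to -3578 = 1001000000110
R = NOT 1001000000110 = 0110111111001 = 3577
R = −(3577) = -3577 = 1001000000111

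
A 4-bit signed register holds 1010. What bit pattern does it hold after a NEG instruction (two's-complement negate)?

0110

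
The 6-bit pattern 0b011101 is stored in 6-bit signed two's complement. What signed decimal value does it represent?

29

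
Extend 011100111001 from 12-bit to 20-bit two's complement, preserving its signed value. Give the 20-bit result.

MSB of 011100111001 is 0; replicate it into the new high bits.
00000000|011100111001 → 00000000011100111001 (still 1849).

00000000011100111001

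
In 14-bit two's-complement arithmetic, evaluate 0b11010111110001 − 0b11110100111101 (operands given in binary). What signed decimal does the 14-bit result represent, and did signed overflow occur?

0b11010111110001 → 11010111110001 = -2575 (signed)
0b11110100111101 → 11110100111101 = -707 (signed)
Subtract via negate-and-add: invert 11110100111101 + 1 = 00001011000011 (i.e. 707).
  11010111110001
+ 00001011000011
= 11100010110100
Result 11100010110100: MSB = 1 → 14516 − 16384 = -1868.
Addends (after negating the subtrahend) have opposite signs, so signed overflow cannot occur.

-1868; no overflow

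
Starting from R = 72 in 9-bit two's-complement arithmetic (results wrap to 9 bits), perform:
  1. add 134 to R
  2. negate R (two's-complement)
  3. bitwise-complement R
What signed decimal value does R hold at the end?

205

Start: R = 72 = 001001000.
R = 72 + 134 = 206 = 011001110
R = −(206) = -206 = 100110010
R = NOT 100110010 = 011001101 = 205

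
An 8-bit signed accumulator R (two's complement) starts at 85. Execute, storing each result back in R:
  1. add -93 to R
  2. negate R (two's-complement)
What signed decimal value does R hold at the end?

8

Start: R = 85 = 01010101.
R = 85 + (-93) = -8 = 11111000
R = −(-8) = 8 = 00001000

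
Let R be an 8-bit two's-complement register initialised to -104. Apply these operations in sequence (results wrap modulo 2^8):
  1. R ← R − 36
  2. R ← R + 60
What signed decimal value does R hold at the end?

-80

Start: R = -104 = 10011000.
R = -104 − 36 = -140; wraps to 116 = 01110100
R = 116 + 60 = 176; wraps to -80 = 10110000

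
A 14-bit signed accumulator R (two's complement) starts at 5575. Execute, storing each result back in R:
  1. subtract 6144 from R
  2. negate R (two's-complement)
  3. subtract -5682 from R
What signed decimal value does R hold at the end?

Start: R = 5575 = 01010111000111.
R = 5575 − 6144 = -569 = 11110111000111
R = −(-569) = 569 = 00001000111001
R = 569 − (-5682) = 6251 = 01100001101011

6251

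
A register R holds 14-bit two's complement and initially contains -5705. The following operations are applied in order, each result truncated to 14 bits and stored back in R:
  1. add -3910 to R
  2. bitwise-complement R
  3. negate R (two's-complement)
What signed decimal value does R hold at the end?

6770

Start: R = -5705 = 10100110110111.
R = -5705 + (-3910) = -9615; wraps to 6769 = 01101001110001
R = NOT 01101001110001 = 10010110001110 = -6770
R = −(-6770) = 6770 = 01101001110010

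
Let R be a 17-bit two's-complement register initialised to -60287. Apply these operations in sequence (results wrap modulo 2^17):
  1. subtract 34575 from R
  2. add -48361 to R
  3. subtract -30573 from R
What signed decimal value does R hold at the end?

Start: R = -60287 = 10001010010000001.
R = -60287 − 34575 = -94862; wraps to 36210 = 01000110101110010
R = 36210 + (-48361) = -12151 = 11101000010001001
R = -12151 − (-30573) = 18422 = 00100011111110110

18422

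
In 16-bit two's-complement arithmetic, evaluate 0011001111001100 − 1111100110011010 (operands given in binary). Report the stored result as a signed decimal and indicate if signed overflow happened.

14898; no overflow

0011001111001100 = 13260 (signed)
1111100110011010 = -1638 (signed)
Subtract via negate-and-add: invert 1111100110011010 + 1 = 0000011001100110 (i.e. 1638).
  0011001111001100
+ 0000011001100110
= 0011101000110010
Result 0011101000110010: MSB = 0 → value 14898.
Both addends (after negating the subtrahend) are non-negative and so is the stored result: no signed overflow.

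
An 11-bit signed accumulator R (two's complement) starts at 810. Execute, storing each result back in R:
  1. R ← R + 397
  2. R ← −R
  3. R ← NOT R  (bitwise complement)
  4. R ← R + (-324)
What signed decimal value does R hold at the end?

882

Start: R = 810 = 01100101010.
R = 810 + 397 = 1207; wraps to -841 = 10010110111
R = −(-841) = 841 = 01101001001
R = NOT 01101001001 = 10010110110 = -842
R = -842 + (-324) = -1166; wraps to 882 = 01101110010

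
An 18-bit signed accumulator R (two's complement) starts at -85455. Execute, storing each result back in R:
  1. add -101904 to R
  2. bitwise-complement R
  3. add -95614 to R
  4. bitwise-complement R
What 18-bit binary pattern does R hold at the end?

101001100110011111

Start: R = -85455 = 101011001000110001.
R = -85455 + (-101904) = -187359; wraps to 74785 = 010010010000100001
R = NOT 010010010000100001 = 101101101111011110 = -74786
R = -74786 + (-95614) = -170400; wraps to 91744 = 010110011001100000
R = NOT 010110011001100000 = 101001100110011111 = -91745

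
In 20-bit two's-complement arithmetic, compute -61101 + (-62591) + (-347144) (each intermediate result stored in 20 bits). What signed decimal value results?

-470836

-61101 + (-62591) = -123692 (11100001110011010100)
-123692 + (-347144) = -470836 (10001101000011001100)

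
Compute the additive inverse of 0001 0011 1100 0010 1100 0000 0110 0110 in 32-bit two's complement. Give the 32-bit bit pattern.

Invert: 11101100001111010011111110011001. Add 1: 11101100001111010011111110011010.

11101100001111010011111110011010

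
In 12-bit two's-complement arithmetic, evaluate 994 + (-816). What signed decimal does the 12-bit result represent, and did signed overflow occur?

994 → 001111100010
-816 → 110011010000
  001111100010
+ 110011010000
= 000010110010  (discard carry-out 1)
Result 000010110010: MSB = 0 → value 178.
Addends have opposite signs, so signed overflow cannot occur.

178; no overflow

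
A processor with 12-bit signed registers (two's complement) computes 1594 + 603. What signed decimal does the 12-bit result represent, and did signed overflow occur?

-1899; overflow

1594 → 011000111010
603 → 001001011011
  011000111010
+ 001001011011
= 100010010101
Result 100010010101: MSB = 1 → 2197 − 4096 = -1899.
Both addends are non-negative but the stored result is negative: signed overflow. The true value 1594 + 603 = 2197 lies outside [-2048, 2047].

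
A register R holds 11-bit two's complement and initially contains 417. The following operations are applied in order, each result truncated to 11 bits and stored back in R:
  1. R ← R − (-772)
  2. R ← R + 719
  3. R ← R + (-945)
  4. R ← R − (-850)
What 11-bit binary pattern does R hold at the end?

Start: R = 417 = 00110100001.
R = 417 − (-772) = 1189; wraps to -859 = 10010100101
R = -859 + 719 = -140 = 11101110100
R = -140 + (-945) = -1085; wraps to 963 = 01111000011
R = 963 − (-850) = 1813; wraps to -235 = 11100010101

11100010101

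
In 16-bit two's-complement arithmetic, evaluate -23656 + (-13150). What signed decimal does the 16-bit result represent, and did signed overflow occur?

28730; overflow

-23656 → 1010001110011000
-13150 → 1100110010100010
  1010001110011000
+ 1100110010100010
= 0111000000111010  (discard carry-out 1)
Result 0111000000111010: MSB = 0 → value 28730.
Both addends are negative but the stored result is non-negative: signed overflow. The true value -23656 + (-13150) = -36806 lies outside [-32768, 32767].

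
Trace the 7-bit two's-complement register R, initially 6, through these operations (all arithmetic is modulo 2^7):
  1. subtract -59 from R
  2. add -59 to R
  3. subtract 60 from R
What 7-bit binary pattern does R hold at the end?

Start: R = 6 = 0000110.
R = 6 − (-59) = 65; wraps to -63 = 1000001
R = -63 + (-59) = -122; wraps to 6 = 0000110
R = 6 − 60 = -54 = 1001010

1001010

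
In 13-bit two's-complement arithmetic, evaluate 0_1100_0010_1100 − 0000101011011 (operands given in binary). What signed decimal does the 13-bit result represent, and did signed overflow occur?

0_1100_0010_1100 → 0110000101100 = 3116 (signed)
0000101011011 = 347 (signed)
Subtract via negate-and-add: invert 0000101011011 + 1 = 1111010100101 (i.e. -347).
  0110000101100
+ 1111010100101
= 0101011010001  (discard carry-out 1)
Result 0101011010001: MSB = 0 → value 2769.
Addends (after negating the subtrahend) have opposite signs, so signed overflow cannot occur.

2769; no overflow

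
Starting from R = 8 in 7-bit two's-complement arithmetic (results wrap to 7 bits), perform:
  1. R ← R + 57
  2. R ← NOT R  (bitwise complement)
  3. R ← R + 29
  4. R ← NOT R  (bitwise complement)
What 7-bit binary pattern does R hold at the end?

0100100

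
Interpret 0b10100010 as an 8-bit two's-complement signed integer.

MSB is 1, so the value is negative.
Unsigned reading: 162. Subtract 2^8 = 256: 162 − 256 = -94.

-94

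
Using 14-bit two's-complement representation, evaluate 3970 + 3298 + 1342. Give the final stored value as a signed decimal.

-7774

3970 + 3298 = 7268 (01110001100100)
7268 + 1342 = 8610 → wraps to -7774 (10000110100010)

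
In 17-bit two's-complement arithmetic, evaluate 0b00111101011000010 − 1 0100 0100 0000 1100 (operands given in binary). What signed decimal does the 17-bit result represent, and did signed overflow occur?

-51530; overflow

0b00111101011000010 → 00111101011000010 = 31426 (signed)
1 0100 0100 0000 1100 → 10100010000001100 = -48116 (signed)
Subtract via negate-and-add: invert 10100010000001100 + 1 = 01011101111110100 (i.e. 48116).
  00111101011000010
+ 01011101111110100
= 10011011010110110
Result 10011011010110110: MSB = 1 → 79542 − 131072 = -51530.
Both addends (after negating the subtrahend) are non-negative but the stored result is negative: signed overflow. The true value 31426 − (-48116) = 79542 lies outside [-65536, 65535].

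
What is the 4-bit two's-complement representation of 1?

0001

1 is non-negative, so write it directly in 4 bits: 0001.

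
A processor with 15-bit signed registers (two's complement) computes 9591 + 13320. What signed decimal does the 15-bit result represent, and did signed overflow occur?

9591 → 010010101110111
13320 → 011010000001000
  010010101110111
+ 011010000001000
= 101100101111111
Result 101100101111111: MSB = 1 → 22911 − 32768 = -9857.
Both addends are non-negative but the stored result is negative: signed overflow. The true value 9591 + 13320 = 22911 lies outside [-16384, 16383].

-9857; overflow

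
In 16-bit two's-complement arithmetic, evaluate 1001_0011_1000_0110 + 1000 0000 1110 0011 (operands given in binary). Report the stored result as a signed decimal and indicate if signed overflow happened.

5225; overflow

1001_0011_1000_0110 → 1001001110000110 = -27770 (signed)
1000 0000 1110 0011 → 1000000011100011 = -32541 (signed)
  1001001110000110
+ 1000000011100011
= 0001010001101001  (discard carry-out 1)
Result 0001010001101001: MSB = 0 → value 5225.
Both addends are negative but the stored result is non-negative: signed overflow. The true value -27770 + (-32541) = -60311 lies outside [-32768, 32767].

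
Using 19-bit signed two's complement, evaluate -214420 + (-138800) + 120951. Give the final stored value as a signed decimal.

-214420 + (-138800) = -353220 → wraps to 171068 (0101001110000111100)
171068 + 120951 = 292019 → wraps to -232269 (1000111010010110011)

-232269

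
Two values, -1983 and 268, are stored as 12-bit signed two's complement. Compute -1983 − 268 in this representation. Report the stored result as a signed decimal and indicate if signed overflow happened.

-1983 → 100001000001
268 → 000100001100
Subtract via negate-and-add: invert 000100001100 + 1 = 111011110100 (i.e. -268).
  100001000001
+ 111011110100
= 011100110101  (discard carry-out 1)
Result 011100110101: MSB = 0 → value 1845.
Both addends (after negating the subtrahend) are negative but the stored result is non-negative: signed overflow. The true value -1983 − 268 = -2251 lies outside [-2048, 2047].

1845; overflow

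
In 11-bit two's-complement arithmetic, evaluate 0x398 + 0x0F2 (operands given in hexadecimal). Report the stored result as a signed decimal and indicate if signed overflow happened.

-886; overflow

0x398 = 01110011000 = 920 (signed)
0x0F2 = 00011110010 = 242 (signed)
  01110011000
+ 00011110010
= 10010001010
Result 10010001010: MSB = 1 → 1162 − 2048 = -886.
Both addends are non-negative but the stored result is negative: signed overflow. The true value 920 + 242 = 1162 lies outside [-1024, 1023].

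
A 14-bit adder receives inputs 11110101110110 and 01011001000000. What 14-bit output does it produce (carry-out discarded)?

01001110110110

  11110101110110
+ 01011001000000
= 01001110110110  (discard carry-out 1)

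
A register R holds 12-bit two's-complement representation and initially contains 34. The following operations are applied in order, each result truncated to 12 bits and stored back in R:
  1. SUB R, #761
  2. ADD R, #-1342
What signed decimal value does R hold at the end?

2027

Start: R = 34 = 000000100010.
R = 34 − 761 = -727 = 110100101001
R = -727 + (-1342) = -2069; wraps to 2027 = 011111101011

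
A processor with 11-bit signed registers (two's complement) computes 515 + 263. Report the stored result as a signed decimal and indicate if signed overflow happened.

778; no overflow

515 → 01000000011
263 → 00100000111
  01000000011
+ 00100000111
= 01100001010
Result 01100001010: MSB = 0 → value 778.
Both addends are non-negative and so is the stored result: no signed overflow.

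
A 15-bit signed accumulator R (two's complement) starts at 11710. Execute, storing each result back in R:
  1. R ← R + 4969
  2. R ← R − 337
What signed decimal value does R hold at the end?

16342

Start: R = 11710 = 010110110111110.
R = 11710 + 4969 = 16679; wraps to -16089 = 100000100100111
R = -16089 − 337 = -16426; wraps to 16342 = 011111111010110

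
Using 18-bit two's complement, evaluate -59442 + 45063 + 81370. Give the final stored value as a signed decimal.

66991

-59442 + 45063 = -14379 (111100011111010101)
-14379 + 81370 = 66991 (010000010110101111)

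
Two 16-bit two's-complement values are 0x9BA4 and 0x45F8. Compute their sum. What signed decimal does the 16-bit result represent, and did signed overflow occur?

0x9BA4 = 1001101110100100 = -25692 (signed)
0x45F8 = 0100010111111000 = 17912 (signed)
  1001101110100100
+ 0100010111111000
= 1110000110011100
Result 1110000110011100: MSB = 1 → 57756 − 65536 = -7780.
Addends have opposite signs, so signed overflow cannot occur.

-7780; no overflow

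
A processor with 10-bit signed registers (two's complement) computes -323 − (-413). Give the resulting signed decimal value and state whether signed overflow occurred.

-323 → 1010111101
-413 → 1001100011
Subtract via negate-and-add: invert 1001100011 + 1 = 0110011101 (i.e. 413).
  1010111101
+ 0110011101
= 0001011010  (discard carry-out 1)
Result 0001011010: MSB = 0 → value 90.
Addends (after negating the subtrahend) have opposite signs, so signed overflow cannot occur.

90; no overflow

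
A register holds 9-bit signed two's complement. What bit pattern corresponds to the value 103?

001100111

103 is non-negative, so write it directly in 9 bits: 001100111.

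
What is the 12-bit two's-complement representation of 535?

001000010111

535 is non-negative, so write it directly in 12 bits: 001000010111.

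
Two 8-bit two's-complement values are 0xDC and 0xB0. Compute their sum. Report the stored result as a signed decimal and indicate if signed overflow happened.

-116; no overflow

0xDC = 11011100 = -36 (signed)
0xB0 = 10110000 = -80 (signed)
  11011100
+ 10110000
= 10001100  (discard carry-out 1)
Result 10001100: MSB = 1 → 140 − 256 = -116.
Both addends are negative and so is the stored result: no signed overflow.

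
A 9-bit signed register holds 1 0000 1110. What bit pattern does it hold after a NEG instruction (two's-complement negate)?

011110010

Invert: 011110001. Add 1: 011110010.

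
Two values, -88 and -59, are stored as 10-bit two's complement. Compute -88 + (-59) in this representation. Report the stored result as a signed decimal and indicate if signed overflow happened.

-88 → 1110101000
-59 → 1111000101
  1110101000
+ 1111000101
= 1101101101  (discard carry-out 1)
Result 1101101101: MSB = 1 → 877 − 1024 = -147.
Both addends are negative and so is the stored result: no signed overflow.

-147; no overflow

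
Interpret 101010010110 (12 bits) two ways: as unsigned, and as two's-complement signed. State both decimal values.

unsigned = 2710, signed = -1386

Unsigned: 101010010110 = 2710.
Signed: MSB=1 → 2710 − 4096 = -1386.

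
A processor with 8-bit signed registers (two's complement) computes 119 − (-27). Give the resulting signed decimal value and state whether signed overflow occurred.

-110; overflow

119 → 01110111
-27 → 11100101
Subtract via negate-and-add: invert 11100101 + 1 = 00011011 (i.e. 27).
  01110111
+ 00011011
= 10010010
Result 10010010: MSB = 1 → 146 − 256 = -110.
Both addends (after negating the subtrahend) are non-negative but the stored result is negative: signed overflow. The true value 119 − (-27) = 146 lies outside [-128, 127].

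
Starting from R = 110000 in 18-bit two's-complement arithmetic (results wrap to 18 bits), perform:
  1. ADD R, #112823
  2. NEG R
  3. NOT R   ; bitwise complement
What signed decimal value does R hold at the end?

Start: R = 110000 = 011010110110110000.
R = 110000 + 112823 = 222823; wraps to -39321 = 110110011001100111
R = −(-39321) = 39321 = 001001100110011001
R = NOT 001001100110011001 = 110110011001100110 = -39322

-39322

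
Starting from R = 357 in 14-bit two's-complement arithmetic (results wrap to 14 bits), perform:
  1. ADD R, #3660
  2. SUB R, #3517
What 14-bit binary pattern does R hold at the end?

00000111110100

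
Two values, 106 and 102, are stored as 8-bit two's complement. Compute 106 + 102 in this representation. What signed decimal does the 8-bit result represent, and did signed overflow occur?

106 → 01101010
102 → 01100110
  01101010
+ 01100110
= 11010000
Result 11010000: MSB = 1 → 208 − 256 = -48.
Both addends are non-negative but the stored result is negative: signed overflow. The true value 106 + 102 = 208 lies outside [-128, 127].

-48; overflow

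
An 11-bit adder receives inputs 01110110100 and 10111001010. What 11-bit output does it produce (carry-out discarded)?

  01110110100
+ 10111001010
= 00101111110  (discard carry-out 1)

00101111110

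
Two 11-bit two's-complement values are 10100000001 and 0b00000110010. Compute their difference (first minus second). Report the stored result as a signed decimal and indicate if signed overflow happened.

10100000001 = -767 (signed)
0b00000110010 → 00000110010 = 50 (signed)
Subtract via negate-and-add: invert 00000110010 + 1 = 11111001110 (i.e. -50).
  10100000001
+ 11111001110
= 10011001111  (discard carry-out 1)
Result 10011001111: MSB = 1 → 1231 − 2048 = -817.
Both addends (after negating the subtrahend) are negative and so is the stored result: no signed overflow.

-817; no overflow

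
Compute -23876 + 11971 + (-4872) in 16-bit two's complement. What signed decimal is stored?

-23876 + 11971 = -11905 (1101000101111111)
-11905 + (-4872) = -16777 (1011111001110111)

-16777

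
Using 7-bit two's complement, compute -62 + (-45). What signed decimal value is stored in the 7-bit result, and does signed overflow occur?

21; overflow

-62 → 1000010
-45 → 1010011
  1000010
+ 1010011
= 0010101  (discard carry-out 1)
Result 0010101: MSB = 0 → value 21.
Both addends are negative but the stored result is non-negative: signed overflow. The true value -62 + (-45) = -107 lies outside [-64, 63].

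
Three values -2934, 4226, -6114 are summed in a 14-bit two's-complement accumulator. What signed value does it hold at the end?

-2934 + 4226 = 1292 (00010100001100)
1292 + (-6114) = -4822 (10110100101010)

-4822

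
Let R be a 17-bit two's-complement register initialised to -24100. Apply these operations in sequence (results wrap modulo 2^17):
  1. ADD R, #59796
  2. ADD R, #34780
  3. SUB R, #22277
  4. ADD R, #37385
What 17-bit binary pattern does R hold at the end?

10100111001010000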